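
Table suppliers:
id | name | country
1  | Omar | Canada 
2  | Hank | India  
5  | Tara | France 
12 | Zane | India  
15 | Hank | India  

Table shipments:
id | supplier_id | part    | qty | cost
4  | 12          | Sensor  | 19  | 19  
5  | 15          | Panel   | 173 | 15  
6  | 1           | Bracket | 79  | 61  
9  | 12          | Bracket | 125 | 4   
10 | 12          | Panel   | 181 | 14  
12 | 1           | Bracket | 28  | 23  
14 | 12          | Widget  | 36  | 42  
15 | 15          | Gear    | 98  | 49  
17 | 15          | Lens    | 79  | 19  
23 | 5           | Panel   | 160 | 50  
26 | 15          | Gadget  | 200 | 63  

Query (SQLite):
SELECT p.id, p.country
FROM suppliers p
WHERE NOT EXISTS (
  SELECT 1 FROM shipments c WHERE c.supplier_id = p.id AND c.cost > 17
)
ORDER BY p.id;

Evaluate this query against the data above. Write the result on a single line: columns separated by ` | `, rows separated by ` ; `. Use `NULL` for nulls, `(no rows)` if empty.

2 | India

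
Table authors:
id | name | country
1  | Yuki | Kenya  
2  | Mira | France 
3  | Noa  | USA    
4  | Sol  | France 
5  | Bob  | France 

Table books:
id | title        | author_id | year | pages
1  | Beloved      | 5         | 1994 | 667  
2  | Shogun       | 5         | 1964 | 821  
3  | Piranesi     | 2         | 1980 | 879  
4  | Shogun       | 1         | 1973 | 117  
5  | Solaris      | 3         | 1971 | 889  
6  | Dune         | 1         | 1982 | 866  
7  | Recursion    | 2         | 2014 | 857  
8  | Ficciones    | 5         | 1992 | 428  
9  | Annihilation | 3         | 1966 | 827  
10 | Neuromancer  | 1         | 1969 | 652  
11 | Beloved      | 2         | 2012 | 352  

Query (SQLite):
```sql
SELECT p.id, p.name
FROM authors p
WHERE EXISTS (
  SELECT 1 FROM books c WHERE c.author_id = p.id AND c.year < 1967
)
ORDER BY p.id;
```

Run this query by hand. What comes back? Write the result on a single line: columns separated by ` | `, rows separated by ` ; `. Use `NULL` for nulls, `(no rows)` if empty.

3 | Noa ; 5 | Bob

For each authors row, check whether any books with matching author_id has year < 1967.
Keep rows where that is true.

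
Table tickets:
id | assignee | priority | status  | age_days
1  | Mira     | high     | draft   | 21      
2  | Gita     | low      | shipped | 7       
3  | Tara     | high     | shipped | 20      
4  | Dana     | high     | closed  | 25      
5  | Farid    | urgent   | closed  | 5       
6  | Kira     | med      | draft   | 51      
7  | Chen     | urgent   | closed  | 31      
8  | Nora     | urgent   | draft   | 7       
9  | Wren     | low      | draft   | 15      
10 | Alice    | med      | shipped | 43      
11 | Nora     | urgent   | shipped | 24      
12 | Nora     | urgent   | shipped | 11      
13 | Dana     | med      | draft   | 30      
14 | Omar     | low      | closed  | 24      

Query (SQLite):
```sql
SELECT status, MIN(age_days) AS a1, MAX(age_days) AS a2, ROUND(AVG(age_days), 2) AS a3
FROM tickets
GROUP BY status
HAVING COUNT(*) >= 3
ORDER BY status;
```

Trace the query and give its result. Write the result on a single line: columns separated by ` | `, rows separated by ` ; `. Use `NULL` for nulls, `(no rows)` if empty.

Group tickets by status.
Per group compute: MIN(age_days), MAX(age_days), ROUND(AVG(age_days), 2).
HAVING: drop groups with fewer than 3 rows.
  closed: ids {4, 5, 7, 14} → MIN(age_days)=5, MAX(age_days)=31, ROUND(AVG(age_days), 2)=21.25
  draft: ids {1, 6, 8, 9, 13} → MIN(age_days)=7, MAX(age_days)=51, ROUND(AVG(age_days), 2)=24.8
  shipped: ids {2, 3, 10, 11, 12} → MIN(age_days)=7, MAX(age_days)=43, ROUND(AVG(age_days), 2)=21

closed | 5 | 31 | 21.25 ; draft | 7 | 51 | 24.8 ; shipped | 7 | 43 | 21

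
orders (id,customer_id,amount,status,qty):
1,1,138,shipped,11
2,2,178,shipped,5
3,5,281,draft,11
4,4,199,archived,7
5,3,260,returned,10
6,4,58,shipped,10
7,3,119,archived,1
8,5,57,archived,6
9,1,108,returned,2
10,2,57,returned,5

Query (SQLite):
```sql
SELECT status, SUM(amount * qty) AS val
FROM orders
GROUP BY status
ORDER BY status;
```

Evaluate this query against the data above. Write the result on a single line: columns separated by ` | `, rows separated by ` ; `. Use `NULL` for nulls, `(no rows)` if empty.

archived | 1854 ; draft | 3091 ; returned | 3101 ; shipped | 2988

For each row compute amount * qty.
Group by status; take SUM of the expression per group.
  archived: ids {4, 7, 8} → SUM(amount * qty)=1854
  draft: ids {3} → SUM(amount * qty)=3091
  returned: ids {5, 9, 10} → SUM(amount * qty)=3101
  shipped: ids {1, 2, 6} → SUM(amount * qty)=2988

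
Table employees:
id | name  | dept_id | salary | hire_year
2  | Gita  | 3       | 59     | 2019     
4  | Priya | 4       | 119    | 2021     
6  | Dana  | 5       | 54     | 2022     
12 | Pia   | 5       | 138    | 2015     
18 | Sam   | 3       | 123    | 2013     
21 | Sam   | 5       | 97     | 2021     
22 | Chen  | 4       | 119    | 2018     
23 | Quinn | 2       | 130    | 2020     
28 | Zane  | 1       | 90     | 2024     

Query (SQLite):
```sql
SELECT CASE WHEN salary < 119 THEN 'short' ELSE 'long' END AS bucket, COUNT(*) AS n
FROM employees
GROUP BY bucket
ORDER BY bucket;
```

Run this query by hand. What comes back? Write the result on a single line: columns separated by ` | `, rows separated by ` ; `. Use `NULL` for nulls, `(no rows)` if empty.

long | 5 ; short | 4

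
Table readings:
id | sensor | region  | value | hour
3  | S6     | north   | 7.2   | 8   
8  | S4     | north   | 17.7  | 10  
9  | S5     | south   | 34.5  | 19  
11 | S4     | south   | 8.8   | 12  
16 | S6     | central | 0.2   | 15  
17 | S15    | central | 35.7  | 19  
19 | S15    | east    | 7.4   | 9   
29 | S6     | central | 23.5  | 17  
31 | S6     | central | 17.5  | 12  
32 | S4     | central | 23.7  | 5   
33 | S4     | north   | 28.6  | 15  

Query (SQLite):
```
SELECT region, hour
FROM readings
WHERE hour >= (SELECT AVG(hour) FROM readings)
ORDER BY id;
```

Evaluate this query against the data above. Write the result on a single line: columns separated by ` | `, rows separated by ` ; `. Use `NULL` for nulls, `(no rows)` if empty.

Scalar subquery: AVG(hour) over all readings rows = 12.818182 (≈; comparison uses full precision).
Keep rows where hour >= that value.

south | 19 ; central | 15 ; central | 19 ; central | 17 ; north | 15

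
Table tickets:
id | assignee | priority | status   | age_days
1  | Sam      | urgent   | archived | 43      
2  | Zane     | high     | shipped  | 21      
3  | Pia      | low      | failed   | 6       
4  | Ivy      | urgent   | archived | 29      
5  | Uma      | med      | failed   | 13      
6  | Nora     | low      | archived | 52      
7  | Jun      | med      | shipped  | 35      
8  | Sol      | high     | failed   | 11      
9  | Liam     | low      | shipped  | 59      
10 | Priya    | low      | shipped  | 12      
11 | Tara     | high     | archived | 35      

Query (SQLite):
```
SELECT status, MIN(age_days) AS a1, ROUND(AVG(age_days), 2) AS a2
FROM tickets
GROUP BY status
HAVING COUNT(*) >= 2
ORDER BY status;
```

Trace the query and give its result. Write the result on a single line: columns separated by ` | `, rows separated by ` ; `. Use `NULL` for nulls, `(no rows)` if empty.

Group tickets by status.
Per group compute: MIN(age_days), ROUND(AVG(age_days), 2).
HAVING: drop groups with fewer than 2 rows.
  archived: ids {1, 4, 6, 11} → MIN(age_days)=29, ROUND(AVG(age_days), 2)=39.75
  failed: ids {3, 5, 8} → MIN(age_days)=6, ROUND(AVG(age_days), 2)=10
  shipped: ids {2, 7, 9, 10} → MIN(age_days)=12, ROUND(AVG(age_days), 2)=31.75

archived | 29 | 39.75 ; failed | 6 | 10 ; shipped | 12 | 31.75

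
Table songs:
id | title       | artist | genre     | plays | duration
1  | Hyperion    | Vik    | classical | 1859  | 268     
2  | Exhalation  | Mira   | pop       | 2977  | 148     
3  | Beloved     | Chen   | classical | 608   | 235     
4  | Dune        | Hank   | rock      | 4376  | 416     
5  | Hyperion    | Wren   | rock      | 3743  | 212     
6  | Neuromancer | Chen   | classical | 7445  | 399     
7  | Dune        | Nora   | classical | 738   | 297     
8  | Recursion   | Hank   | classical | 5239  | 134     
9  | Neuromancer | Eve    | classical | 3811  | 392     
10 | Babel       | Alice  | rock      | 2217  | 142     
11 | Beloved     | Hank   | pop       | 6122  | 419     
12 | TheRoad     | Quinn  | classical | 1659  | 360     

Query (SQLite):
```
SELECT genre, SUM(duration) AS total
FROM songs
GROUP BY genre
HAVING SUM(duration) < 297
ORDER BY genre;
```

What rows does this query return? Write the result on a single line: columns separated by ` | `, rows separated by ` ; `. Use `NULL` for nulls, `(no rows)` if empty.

Partition songs by genre; compute SUM(duration) within each group.
HAVING: keep groups where SUM(duration) < 297.
  classical: ids {1, 3, 6, 7, 8, 9, 12} → SUM(duration)=2085
  pop: ids {2, 11} → SUM(duration)=567
  rock: ids {4, 5, 10} → SUM(duration)=770

(no rows)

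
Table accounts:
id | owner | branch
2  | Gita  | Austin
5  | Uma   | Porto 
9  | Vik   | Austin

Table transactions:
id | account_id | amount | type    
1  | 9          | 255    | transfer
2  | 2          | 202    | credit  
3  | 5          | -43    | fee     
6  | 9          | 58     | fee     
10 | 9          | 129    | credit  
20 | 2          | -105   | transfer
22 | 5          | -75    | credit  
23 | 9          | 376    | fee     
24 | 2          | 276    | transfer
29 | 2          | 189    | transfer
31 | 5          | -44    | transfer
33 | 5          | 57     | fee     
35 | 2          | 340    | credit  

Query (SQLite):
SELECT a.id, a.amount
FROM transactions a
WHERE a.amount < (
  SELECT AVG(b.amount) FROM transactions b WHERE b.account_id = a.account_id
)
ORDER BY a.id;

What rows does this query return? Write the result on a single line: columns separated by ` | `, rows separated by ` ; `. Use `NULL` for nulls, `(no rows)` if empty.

For each transactions row a, compute AVG(amount) over rows sharing a.account_id.
Keep row a if a.amount < that per-group AVG.
  account_id=2: AVG(amount) = 180.4
  account_id=5: AVG(amount) = -26.25
  account_id=9: AVG(amount) = 204.5

3 | -43 ; 6 | 58 ; 10 | 129 ; 20 | -105 ; 22 | -75 ; 31 | -44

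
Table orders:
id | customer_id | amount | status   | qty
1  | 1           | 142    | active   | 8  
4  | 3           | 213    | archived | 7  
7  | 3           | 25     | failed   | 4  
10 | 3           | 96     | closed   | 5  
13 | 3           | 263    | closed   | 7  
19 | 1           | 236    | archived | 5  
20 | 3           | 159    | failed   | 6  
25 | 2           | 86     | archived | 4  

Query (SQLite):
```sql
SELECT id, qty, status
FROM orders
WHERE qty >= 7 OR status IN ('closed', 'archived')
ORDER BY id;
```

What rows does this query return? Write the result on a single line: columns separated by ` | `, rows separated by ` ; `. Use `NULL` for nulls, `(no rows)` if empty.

1 | 8 | active ; 4 | 7 | archived ; 10 | 5 | closed ; 13 | 7 | closed ; 19 | 5 | archived ; 25 | 4 | archived

qty >= 7: ids {1, 4, 13}
status IN ('closed', 'archived'): ids {4, 10, 13, 19, 25}
Combine with OR.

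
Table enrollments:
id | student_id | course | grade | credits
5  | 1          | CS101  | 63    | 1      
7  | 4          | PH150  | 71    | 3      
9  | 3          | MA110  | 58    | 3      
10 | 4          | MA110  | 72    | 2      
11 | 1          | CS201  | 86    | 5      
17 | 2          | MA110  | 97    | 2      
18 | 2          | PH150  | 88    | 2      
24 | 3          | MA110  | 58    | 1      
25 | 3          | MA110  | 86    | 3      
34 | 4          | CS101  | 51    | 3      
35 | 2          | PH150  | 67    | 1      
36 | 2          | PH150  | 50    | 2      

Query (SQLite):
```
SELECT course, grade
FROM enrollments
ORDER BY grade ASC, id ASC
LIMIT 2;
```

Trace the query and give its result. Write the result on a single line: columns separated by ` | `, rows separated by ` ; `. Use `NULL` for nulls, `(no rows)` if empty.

PH150 | 50 ; CS101 | 51

Sort by grade asc, tiebreak id asc: (50, id=36), (51, id=34), (58, id=9), (58, id=24), (63, id=5) …. Take first 2.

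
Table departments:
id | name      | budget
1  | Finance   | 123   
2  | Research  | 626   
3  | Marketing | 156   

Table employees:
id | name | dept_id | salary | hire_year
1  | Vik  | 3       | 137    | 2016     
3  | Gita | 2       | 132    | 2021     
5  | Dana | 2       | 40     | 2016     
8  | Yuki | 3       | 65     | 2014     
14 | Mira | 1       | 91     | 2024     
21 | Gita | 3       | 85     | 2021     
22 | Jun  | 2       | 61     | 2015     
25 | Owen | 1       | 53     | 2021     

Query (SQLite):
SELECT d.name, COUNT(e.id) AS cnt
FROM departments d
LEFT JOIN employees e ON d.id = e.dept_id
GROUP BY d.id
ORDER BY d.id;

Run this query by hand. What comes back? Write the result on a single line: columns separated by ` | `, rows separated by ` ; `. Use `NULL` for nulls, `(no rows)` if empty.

Finance | 2 ; Research | 3 ; Marketing | 3

LEFT JOIN keeps every departments row; unmatched ones get NULL for employees columns.
Group by departments.id and compute COUNT(e.id). COUNT(col) of an all-NULL group is 0.
  1: ids {14, 25} → COUNT(e.id)=2
  2: ids {3, 5, 22} → COUNT(e.id)=3
  3: ids {1, 8, 21} → COUNT(e.id)=3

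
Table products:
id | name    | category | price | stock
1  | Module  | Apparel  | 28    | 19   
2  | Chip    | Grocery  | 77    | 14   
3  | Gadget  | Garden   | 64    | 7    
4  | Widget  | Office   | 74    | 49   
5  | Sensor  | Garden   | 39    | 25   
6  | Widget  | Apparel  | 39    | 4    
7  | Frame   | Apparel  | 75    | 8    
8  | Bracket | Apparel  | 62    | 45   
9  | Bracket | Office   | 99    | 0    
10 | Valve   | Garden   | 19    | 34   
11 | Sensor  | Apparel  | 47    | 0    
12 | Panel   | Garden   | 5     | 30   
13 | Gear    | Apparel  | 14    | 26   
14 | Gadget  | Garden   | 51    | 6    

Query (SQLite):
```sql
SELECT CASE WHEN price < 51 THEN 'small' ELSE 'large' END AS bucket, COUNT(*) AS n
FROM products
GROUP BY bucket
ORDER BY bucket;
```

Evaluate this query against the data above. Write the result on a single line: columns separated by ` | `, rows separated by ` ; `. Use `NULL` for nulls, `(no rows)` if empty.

large | 7 ; small | 7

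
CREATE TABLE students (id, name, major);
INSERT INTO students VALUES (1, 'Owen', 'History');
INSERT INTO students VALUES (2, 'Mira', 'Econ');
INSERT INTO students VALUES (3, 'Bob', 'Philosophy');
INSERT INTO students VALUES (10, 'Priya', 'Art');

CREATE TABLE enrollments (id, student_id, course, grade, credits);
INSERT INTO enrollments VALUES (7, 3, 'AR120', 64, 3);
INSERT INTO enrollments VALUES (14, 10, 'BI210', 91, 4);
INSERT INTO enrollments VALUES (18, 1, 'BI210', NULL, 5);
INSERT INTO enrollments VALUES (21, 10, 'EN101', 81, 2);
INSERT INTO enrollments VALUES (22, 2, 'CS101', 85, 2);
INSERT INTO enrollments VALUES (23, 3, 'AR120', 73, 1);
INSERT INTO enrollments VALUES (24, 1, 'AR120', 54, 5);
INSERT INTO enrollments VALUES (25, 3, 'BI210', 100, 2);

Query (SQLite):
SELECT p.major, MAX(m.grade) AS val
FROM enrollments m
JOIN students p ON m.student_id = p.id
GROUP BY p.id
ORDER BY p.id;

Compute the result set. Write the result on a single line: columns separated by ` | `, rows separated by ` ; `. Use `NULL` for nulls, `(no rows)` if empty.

Join each enrollments row to its students via student_id.
Group joined rows by students.id; compute MAX(m.grade) per group.
  1: ids {18, 24} → MAX(m.grade)=54
  2: ids {22} → MAX(m.grade)=85
  3: ids {7, 23, 25} → MAX(m.grade)=100
  10: ids {14, 21} → MAX(m.grade)=91

History | 54 ; Econ | 85 ; Philosophy | 100 ; Art | 91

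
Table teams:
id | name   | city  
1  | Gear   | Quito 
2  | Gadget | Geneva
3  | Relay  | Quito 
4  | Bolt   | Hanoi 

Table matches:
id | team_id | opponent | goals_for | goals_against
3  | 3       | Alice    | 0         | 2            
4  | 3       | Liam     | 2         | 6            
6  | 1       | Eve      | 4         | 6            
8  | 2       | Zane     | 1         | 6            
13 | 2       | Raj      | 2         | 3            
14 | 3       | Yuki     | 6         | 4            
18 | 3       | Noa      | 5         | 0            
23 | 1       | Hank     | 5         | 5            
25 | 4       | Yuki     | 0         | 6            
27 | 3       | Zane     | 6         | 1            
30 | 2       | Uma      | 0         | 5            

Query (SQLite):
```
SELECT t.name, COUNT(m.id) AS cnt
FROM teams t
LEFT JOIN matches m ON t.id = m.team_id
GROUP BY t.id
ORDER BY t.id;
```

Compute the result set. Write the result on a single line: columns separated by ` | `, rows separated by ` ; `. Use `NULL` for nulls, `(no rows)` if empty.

LEFT JOIN keeps every teams row; unmatched ones get NULL for matches columns.
Group by teams.id and compute COUNT(m.id). COUNT(col) of an all-NULL group is 0.
  1: ids {6, 23} → COUNT(m.id)=2
  2: ids {8, 13, 30} → COUNT(m.id)=3
  3: ids {3, 4, 14, 18, 27} → COUNT(m.id)=5
  4: ids {25} → COUNT(m.id)=1

Gear | 2 ; Gadget | 3 ; Relay | 5 ; Bolt | 1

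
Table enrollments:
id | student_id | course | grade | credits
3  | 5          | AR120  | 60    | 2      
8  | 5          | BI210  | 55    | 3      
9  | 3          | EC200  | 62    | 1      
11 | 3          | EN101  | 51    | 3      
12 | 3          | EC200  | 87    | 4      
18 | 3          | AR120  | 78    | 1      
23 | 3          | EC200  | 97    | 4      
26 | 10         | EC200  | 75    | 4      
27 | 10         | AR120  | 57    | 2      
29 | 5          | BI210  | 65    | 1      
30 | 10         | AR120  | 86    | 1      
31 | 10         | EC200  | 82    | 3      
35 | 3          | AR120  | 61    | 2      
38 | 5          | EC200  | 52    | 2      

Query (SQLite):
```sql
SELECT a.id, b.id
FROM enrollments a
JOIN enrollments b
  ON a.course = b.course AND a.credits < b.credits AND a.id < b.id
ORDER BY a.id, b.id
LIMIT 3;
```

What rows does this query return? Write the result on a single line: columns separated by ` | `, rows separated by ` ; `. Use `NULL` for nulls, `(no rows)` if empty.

9 | 12 ; 9 | 23 ; 9 | 26

Pairs (a,b) with same course, a.credits < b.credits, a.id < b.id.
course groups: AR120:{3,18,27,30,35} BI210:{8,29} EC200:{9,12,23,26,31,38} EN101:{11}
Ordered by (a.id, b.id); first 3.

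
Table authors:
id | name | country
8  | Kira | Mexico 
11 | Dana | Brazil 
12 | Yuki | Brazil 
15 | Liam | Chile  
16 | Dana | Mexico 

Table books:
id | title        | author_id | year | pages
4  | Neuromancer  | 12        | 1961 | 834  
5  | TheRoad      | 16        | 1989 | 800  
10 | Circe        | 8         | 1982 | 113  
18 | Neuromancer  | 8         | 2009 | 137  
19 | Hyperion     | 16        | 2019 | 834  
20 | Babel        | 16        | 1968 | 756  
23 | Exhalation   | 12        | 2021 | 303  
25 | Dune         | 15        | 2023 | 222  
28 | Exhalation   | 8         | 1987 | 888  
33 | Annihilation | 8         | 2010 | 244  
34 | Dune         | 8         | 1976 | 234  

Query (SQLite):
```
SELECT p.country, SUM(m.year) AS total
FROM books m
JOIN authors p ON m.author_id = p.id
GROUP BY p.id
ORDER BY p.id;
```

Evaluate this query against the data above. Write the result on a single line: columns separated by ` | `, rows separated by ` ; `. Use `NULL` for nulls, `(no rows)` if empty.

Mexico | 9964 ; Brazil | 3982 ; Chile | 2023 ; Mexico | 5976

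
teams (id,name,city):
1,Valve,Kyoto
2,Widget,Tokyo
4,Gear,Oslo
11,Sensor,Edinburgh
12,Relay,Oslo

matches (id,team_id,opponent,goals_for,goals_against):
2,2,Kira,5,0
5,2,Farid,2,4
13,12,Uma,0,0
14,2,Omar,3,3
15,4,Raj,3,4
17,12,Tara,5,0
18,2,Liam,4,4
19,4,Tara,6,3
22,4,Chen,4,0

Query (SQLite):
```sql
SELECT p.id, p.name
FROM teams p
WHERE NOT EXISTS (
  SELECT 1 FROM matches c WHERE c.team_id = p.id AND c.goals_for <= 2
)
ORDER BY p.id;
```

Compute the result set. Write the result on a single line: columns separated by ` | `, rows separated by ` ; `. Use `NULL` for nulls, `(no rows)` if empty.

For each teams row, check whether any matches with matching team_id has goals_for <= 2.
Keep rows where that is false.

1 | Valve ; 4 | Gear ; 11 | Sensor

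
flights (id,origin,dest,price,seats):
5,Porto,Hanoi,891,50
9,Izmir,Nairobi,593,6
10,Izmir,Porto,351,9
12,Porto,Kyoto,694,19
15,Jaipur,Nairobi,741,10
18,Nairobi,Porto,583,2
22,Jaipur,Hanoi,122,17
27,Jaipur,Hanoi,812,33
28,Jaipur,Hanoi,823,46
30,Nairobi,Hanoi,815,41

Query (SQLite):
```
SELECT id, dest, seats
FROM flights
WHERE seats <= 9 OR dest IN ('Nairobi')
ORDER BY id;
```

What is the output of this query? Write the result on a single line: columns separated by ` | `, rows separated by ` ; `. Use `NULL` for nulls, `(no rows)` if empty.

seats <= 9: ids {9, 10, 18}
dest IN ('Nairobi'): ids {9, 15}
Combine with OR.

9 | Nairobi | 6 ; 10 | Porto | 9 ; 15 | Nairobi | 10 ; 18 | Porto | 2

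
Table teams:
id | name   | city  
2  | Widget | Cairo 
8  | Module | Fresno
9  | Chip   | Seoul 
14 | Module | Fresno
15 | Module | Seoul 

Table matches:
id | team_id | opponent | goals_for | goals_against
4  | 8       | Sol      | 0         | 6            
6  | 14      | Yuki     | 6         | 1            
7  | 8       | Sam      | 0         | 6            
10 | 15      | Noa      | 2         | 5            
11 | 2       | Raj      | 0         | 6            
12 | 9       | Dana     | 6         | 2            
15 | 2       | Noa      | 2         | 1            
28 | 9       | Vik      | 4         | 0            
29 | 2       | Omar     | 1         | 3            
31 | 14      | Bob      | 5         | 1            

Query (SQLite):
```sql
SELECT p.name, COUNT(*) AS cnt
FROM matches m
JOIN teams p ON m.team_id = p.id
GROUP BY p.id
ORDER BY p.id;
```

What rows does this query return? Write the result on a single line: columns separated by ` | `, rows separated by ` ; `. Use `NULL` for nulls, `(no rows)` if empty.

Widget | 3 ; Module | 2 ; Chip | 2 ; Module | 2 ; Module | 1

Join each matches row to its teams via team_id.
Group joined rows by teams.id; compute COUNT(*) per group.
  2: ids {11, 15, 29} → COUNT(*)=3
  8: ids {4, 7} → COUNT(*)=2
  9: ids {12, 28} → COUNT(*)=2
  14: ids {6, 31} → COUNT(*)=2
  15: ids {10} → COUNT(*)=1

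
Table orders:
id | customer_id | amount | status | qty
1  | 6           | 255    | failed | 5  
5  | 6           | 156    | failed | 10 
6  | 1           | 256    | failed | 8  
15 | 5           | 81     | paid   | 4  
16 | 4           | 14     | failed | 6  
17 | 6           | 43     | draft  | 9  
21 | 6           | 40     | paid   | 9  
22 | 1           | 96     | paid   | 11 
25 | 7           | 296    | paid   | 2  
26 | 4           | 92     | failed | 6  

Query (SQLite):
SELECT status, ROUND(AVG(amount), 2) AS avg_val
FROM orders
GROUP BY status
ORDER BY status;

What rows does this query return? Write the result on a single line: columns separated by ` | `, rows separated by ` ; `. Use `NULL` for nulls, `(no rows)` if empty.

draft | 43 ; failed | 154.6 ; paid | 128.25

Partition orders by status; compute ROUND(AVG(amount), 2) within each group.
  draft: ids {17} → ROUND(AVG(amount), 2)=43
  failed: ids {1, 5, 6, 16, 26} → ROUND(AVG(amount), 2)=154.6
  paid: ids {15, 21, 22, 25} → ROUND(AVG(amount), 2)=128.25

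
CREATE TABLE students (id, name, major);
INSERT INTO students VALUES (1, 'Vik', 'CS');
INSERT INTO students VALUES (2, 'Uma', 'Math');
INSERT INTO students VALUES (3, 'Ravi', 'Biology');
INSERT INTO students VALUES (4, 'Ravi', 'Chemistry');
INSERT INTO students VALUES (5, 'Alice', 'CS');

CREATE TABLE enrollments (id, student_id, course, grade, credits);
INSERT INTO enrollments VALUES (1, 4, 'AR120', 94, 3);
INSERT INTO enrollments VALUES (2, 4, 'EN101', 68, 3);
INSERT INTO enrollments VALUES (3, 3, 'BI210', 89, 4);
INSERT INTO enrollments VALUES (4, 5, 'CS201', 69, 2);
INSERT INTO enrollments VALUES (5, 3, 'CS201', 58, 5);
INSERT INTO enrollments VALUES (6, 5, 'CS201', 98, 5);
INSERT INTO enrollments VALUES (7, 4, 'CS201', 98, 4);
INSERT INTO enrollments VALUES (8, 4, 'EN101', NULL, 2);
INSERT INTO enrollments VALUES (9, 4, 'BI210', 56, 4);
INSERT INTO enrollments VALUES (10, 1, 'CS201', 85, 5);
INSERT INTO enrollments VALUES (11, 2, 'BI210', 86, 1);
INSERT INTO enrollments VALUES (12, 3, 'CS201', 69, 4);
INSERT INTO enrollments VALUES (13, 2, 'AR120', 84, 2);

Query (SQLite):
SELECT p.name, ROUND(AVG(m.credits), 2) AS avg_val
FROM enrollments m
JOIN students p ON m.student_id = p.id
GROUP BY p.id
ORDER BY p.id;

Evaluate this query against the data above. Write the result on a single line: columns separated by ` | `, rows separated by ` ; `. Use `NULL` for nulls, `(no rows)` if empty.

Vik | 5 ; Uma | 1.5 ; Ravi | 4.33 ; Ravi | 3.2 ; Alice | 3.5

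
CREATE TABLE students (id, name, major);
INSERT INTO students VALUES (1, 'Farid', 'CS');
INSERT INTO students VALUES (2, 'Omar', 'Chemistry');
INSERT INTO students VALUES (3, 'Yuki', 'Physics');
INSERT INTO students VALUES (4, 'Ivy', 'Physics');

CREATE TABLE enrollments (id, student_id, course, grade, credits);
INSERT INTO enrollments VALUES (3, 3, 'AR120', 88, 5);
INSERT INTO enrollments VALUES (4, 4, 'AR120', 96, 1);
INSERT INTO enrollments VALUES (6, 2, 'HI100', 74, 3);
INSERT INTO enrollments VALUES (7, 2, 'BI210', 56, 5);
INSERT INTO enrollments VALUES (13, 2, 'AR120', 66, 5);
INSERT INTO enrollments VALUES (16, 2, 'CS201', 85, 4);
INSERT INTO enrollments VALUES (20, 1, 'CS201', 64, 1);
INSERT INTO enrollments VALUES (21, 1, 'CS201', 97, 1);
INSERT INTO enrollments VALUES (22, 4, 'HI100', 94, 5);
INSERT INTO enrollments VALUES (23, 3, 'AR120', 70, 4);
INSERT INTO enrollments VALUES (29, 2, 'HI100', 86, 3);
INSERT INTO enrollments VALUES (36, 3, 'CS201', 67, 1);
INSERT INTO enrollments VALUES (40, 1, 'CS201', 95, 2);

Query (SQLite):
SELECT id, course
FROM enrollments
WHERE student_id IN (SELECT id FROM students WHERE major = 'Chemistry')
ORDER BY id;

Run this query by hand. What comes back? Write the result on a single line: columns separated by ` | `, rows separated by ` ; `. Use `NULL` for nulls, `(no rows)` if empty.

6 | HI100 ; 7 | BI210 ; 13 | AR120 ; 16 | CS201 ; 29 | HI100

Inner query: students.id where major = 'Chemistry'.
Outer: keep enrollments rows whose student_id is in that set.
Inner query → {2}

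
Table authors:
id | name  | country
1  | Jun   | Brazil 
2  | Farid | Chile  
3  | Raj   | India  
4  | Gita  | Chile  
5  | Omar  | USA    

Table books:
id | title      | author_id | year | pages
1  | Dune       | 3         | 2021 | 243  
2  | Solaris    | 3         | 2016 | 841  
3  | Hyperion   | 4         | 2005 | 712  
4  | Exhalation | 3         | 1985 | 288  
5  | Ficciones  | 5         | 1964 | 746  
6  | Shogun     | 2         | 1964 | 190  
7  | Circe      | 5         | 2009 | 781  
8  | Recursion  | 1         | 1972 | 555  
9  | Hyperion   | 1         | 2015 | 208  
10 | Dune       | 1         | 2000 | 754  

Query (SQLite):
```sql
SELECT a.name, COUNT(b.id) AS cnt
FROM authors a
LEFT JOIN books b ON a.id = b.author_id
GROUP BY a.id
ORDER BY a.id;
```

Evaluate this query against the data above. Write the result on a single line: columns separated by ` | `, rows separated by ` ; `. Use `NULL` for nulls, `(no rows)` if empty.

LEFT JOIN keeps every authors row; unmatched ones get NULL for books columns.
Group by authors.id and compute COUNT(b.id). COUNT(col) of an all-NULL group is 0.
  1: ids {8, 9, 10} → COUNT(b.id)=3
  2: ids {6} → COUNT(b.id)=1
  3: ids {1, 2, 4} → COUNT(b.id)=3
  4: ids {3} → COUNT(b.id)=1
  5: ids {5, 7} → COUNT(b.id)=2

Jun | 3 ; Farid | 1 ; Raj | 3 ; Gita | 1 ; Omar | 2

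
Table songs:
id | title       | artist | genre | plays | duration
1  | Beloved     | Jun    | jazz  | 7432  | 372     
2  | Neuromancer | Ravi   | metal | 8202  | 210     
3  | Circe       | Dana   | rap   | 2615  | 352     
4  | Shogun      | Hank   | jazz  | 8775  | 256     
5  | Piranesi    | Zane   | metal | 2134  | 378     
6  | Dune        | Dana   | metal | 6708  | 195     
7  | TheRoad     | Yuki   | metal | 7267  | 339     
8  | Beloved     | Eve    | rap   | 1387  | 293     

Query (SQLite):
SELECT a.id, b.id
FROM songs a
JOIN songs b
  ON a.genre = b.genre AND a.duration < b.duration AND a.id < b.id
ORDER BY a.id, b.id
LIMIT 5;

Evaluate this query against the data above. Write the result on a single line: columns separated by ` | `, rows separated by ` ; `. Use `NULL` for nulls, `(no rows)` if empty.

2 | 5 ; 2 | 7 ; 6 | 7

Pairs (a,b) with same genre, a.duration < b.duration, a.id < b.id.
genre groups: jazz:{1,4} metal:{2,5,6,7} rap:{3,8}
Ordered by (a.id, b.id); first 5.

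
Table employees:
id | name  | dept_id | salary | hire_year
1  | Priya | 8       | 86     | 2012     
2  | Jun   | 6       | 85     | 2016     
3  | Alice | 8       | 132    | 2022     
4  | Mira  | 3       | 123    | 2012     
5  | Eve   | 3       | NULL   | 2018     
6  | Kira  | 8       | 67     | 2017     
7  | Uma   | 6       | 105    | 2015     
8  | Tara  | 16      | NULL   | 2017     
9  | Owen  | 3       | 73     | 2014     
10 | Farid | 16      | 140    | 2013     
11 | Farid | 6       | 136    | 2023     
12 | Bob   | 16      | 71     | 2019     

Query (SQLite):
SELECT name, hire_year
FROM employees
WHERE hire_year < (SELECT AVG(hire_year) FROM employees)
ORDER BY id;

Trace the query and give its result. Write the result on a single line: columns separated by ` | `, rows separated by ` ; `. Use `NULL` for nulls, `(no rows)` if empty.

Priya | 2012 ; Jun | 2016 ; Mira | 2012 ; Uma | 2015 ; Owen | 2014 ; Farid | 2013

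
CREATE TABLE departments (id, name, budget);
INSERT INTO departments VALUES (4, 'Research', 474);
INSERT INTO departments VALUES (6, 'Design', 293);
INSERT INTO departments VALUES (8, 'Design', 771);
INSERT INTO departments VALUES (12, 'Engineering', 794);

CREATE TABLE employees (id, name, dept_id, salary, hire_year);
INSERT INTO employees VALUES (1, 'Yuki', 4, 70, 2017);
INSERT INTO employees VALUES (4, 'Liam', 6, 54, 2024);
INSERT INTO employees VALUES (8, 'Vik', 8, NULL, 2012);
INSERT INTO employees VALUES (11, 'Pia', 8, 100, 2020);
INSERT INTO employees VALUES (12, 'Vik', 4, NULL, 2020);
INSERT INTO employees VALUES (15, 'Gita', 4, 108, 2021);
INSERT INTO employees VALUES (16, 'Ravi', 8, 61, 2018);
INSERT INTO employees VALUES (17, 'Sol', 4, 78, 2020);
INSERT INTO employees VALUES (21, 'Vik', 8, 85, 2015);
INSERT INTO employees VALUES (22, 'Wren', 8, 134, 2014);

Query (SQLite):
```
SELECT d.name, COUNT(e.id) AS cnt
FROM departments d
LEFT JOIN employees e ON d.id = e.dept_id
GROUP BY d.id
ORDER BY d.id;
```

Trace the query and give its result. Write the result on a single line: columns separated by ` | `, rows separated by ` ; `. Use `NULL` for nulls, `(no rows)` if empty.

LEFT JOIN keeps every departments row; unmatched ones get NULL for employees columns.
Group by departments.id and compute COUNT(e.id). COUNT(col) of an all-NULL group is 0.
  4: ids {1, 12, 15, 17} → COUNT(e.id)=4
  6: ids {4} → COUNT(e.id)=1
  8: ids {8, 11, 16, 21, 22} → COUNT(e.id)=5
  12: ids {—} → COUNT(e.id)=0

Research | 4 ; Design | 1 ; Design | 5 ; Engineering | 0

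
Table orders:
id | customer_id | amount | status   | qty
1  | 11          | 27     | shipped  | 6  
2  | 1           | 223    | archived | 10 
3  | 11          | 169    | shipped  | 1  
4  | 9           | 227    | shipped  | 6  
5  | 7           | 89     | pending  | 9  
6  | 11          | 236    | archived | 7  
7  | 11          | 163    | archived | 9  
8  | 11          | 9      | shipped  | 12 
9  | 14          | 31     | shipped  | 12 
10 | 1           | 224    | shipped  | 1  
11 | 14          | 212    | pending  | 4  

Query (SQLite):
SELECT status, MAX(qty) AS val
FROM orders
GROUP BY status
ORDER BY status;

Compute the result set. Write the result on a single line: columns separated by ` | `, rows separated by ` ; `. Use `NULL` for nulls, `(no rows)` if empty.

Partition orders by status; compute MAX(qty) within each group.
  archived: ids {2, 6, 7} → MAX(qty)=10
  pending: ids {5, 11} → MAX(qty)=9
  shipped: ids {1, 3, 4, 8, 9, 10} → MAX(qty)=12

archived | 10 ; pending | 9 ; shipped | 12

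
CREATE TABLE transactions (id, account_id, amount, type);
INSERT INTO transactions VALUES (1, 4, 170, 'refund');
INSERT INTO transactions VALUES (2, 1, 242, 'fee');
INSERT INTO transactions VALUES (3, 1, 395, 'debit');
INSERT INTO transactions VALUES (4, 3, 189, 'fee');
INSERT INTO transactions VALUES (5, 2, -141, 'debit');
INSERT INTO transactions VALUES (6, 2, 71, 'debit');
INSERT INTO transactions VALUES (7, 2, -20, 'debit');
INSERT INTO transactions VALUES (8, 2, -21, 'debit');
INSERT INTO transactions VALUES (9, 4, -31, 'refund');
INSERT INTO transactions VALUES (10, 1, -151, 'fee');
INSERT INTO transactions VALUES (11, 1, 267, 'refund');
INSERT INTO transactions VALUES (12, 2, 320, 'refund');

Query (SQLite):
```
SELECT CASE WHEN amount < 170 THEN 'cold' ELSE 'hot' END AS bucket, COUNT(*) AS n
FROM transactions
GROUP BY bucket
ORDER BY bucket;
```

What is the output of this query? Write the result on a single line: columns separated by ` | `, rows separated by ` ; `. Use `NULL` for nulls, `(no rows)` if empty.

Bucket rows by amount < 170 → 'cold' else 'hot'; count each bucket.

cold | 6 ; hot | 6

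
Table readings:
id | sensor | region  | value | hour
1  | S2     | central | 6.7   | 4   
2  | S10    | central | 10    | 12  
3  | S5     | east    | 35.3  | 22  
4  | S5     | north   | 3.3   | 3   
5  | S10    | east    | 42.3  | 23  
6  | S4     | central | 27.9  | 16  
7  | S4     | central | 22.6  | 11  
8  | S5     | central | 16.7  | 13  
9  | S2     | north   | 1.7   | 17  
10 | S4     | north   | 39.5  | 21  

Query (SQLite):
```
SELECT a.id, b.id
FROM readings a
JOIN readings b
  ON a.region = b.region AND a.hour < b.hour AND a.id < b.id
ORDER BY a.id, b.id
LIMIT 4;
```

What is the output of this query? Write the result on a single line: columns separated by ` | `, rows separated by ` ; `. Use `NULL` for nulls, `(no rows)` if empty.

1 | 2 ; 1 | 6 ; 1 | 7 ; 1 | 8

Pairs (a,b) with same region, a.hour < b.hour, a.id < b.id.
region groups: central:{1,2,6,7,8} east:{3,5} north:{4,9,10}
Ordered by (a.id, b.id); first 4.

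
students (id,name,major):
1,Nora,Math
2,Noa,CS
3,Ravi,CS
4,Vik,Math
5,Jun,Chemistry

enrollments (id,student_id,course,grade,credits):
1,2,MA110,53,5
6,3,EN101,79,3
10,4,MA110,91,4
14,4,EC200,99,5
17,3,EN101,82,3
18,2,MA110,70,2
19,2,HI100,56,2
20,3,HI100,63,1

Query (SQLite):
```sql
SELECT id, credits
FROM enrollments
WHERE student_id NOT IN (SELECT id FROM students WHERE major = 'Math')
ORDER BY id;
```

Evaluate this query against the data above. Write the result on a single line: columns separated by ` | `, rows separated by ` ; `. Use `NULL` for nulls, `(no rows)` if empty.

Inner query: students.id where major = 'Math'.
Outer: keep enrollments rows whose student_id is not in that set.
Inner query → {1, 4}

1 | 5 ; 6 | 3 ; 17 | 3 ; 18 | 2 ; 19 | 2 ; 20 | 1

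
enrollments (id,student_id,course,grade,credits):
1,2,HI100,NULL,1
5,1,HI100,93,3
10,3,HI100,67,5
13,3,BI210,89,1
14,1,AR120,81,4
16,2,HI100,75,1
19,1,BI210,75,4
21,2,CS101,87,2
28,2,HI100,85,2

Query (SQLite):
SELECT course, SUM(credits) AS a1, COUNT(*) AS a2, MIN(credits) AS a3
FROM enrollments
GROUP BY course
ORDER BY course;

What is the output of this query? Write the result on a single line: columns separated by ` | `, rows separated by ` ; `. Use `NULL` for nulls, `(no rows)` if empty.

AR120 | 4 | 1 | 4 ; BI210 | 5 | 2 | 1 ; CS101 | 2 | 1 | 2 ; HI100 | 12 | 5 | 1

Group enrollments by course.
Per group compute: SUM(credits), COUNT(*), MIN(credits).
  AR120: ids {14} → SUM(credits)=4, COUNT(*)=1, MIN(credits)=4
  BI210: ids {13, 19} → SUM(credits)=5, COUNT(*)=2, MIN(credits)=1
  CS101: ids {21} → SUM(credits)=2, COUNT(*)=1, MIN(credits)=2
  HI100: ids {1, 5, 10, 16, 28} → SUM(credits)=12, COUNT(*)=5, MIN(credits)=1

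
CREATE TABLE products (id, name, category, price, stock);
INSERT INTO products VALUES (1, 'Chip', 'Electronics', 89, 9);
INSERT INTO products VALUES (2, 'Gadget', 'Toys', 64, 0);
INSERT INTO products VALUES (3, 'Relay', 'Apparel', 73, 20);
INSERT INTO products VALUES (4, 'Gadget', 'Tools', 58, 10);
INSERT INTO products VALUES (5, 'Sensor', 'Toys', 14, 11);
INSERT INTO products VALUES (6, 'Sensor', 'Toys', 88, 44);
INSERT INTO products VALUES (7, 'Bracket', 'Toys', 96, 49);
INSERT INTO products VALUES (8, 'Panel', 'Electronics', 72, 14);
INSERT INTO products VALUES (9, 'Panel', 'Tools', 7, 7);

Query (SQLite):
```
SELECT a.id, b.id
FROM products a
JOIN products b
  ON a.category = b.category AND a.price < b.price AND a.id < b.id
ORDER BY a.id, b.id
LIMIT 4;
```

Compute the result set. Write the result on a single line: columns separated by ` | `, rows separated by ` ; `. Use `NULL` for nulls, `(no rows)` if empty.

2 | 6 ; 2 | 7 ; 5 | 6 ; 5 | 7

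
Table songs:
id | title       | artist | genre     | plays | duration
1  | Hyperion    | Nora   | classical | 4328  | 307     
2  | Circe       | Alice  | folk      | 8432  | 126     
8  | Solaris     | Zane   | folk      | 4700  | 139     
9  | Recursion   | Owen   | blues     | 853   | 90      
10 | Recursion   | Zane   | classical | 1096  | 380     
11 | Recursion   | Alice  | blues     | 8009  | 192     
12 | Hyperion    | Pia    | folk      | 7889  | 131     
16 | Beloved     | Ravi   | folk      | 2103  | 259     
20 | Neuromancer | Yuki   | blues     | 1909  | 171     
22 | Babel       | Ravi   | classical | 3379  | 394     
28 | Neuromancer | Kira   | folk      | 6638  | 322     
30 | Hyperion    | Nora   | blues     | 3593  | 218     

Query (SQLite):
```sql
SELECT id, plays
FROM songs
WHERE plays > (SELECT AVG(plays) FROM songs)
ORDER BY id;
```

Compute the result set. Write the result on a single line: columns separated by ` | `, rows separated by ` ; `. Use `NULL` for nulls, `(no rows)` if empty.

2 | 8432 ; 8 | 4700 ; 11 | 8009 ; 12 | 7889 ; 28 | 6638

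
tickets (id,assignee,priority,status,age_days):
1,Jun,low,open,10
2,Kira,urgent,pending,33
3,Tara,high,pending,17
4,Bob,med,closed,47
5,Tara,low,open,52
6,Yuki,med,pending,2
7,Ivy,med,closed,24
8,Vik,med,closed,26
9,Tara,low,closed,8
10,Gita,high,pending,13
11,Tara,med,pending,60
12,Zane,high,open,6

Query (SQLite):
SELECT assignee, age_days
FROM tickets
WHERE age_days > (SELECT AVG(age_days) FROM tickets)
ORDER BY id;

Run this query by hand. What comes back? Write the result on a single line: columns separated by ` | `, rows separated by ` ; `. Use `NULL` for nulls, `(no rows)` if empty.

Kira | 33 ; Bob | 47 ; Tara | 52 ; Vik | 26 ; Tara | 60

Scalar subquery: AVG(age_days) over all tickets rows = 24.833333 (≈; comparison uses full precision).
Keep rows where age_days > that value.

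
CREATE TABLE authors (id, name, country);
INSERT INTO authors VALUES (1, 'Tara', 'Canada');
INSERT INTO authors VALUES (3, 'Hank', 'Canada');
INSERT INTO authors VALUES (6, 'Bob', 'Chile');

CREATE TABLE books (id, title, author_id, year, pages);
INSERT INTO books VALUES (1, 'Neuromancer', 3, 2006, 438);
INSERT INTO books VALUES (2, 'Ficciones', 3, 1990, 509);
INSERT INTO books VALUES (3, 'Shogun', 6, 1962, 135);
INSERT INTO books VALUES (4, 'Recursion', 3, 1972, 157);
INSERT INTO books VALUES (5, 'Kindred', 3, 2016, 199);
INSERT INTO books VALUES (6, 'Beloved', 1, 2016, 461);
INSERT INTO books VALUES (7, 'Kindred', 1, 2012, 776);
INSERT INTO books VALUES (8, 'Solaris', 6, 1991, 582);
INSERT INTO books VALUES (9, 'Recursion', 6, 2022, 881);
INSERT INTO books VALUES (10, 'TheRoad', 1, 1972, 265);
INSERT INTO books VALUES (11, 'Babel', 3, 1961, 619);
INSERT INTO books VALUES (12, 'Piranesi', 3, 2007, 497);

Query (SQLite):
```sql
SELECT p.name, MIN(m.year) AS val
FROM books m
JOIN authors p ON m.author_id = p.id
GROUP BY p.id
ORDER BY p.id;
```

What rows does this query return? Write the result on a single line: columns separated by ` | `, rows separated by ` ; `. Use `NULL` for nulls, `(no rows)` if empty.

Tara | 1972 ; Hank | 1961 ; Bob | 1962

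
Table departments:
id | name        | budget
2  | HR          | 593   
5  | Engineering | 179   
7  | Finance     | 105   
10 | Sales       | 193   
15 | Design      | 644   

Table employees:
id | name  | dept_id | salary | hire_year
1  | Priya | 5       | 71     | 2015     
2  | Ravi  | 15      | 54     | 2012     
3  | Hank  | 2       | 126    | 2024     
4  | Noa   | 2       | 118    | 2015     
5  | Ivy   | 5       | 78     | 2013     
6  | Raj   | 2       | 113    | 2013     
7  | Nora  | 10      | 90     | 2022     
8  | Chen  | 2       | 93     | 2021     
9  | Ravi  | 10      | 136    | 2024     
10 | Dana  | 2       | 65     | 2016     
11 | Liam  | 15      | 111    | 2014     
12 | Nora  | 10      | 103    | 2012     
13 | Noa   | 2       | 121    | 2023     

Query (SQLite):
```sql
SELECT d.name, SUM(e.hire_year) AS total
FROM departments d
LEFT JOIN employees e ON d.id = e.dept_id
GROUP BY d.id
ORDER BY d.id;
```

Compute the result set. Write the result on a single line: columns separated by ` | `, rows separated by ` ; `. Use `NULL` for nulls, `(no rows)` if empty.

LEFT JOIN keeps every departments row; unmatched ones get NULL for employees columns.
Group by departments.id and compute SUM(e.hire_year). SUM over an all-NULL group is NULL.
  2: ids {3, 4, 6, 8, 10, 13} → SUM(e.hire_year)=12112
  5: ids {1, 5} → SUM(e.hire_year)=4028
  7: ids {—} → SUM(e.hire_year)=NULL
  10: ids {7, 9, 12} → SUM(e.hire_year)=6058
  15: ids {2, 11} → SUM(e.hire_year)=4026

HR | 12112 ; Engineering | 4028 ; Finance | NULL ; Sales | 6058 ; Design | 4026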